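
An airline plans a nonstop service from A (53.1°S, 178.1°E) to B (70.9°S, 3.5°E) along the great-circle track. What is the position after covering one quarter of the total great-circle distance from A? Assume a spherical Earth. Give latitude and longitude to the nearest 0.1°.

The haversine formula gives a central angle δ ≈ 0.976 rad (55.9°) between the endpoints.
Interpolate at f = 1/4 with slerp weights a = sin((1−f)δ)/sin δ ≈ 0.807, b = sin(fδ)/sin δ ≈ 0.292.
p = a·p₁ + b·p₂ ≈ (-0.389, 0.022, -0.921); φ = arcsin(p_z) ≈ -67.07°, λ = atan2(p_y, p_x) ≈ 176.78°.

≈ (67.1°S, 176.8°E)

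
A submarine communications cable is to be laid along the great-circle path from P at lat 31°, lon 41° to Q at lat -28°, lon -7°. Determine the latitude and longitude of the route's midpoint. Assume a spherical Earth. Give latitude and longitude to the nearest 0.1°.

≈ lat 1.6°, lon 16.6°

From cos δ = sin φ₁ sin φ₂ + cos φ₁ cos φ₂ cos Δλ, the central angle is δ ≈ 1.303 rad (74.7°).
Interpolate at f = 1/2 with slerp weights a = sin((1−f)δ)/sin δ ≈ 0.629, b = sin(fδ)/sin δ ≈ 0.629.
p = a·p₁ + b·p₂ ≈ (0.958, 0.286, 0.029); φ = arcsin(p_z) ≈ 1.64°, λ = atan2(p_y, p_x) ≈ 16.62°.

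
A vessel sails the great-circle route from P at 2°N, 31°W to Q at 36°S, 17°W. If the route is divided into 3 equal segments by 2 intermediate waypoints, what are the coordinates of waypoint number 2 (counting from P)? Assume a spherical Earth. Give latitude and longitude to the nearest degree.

From cos δ = sin φ₁ sin φ₂ + cos φ₁ cos φ₂ cos Δλ, the central angle is δ ≈ 0.701 rad (40.2°).
Interpolate at f = 2/3 with slerp weights a = sin((1−f)δ)/sin δ ≈ 0.359, b = sin(fδ)/sin δ ≈ 0.699.
p = a·p₁ + b·p₂ ≈ (0.848, -0.350, -0.398); φ = arcsin(p_z) ≈ -23.46°, λ = atan2(p_y, p_x) ≈ -22.43°.

≈ 23°S, 22°W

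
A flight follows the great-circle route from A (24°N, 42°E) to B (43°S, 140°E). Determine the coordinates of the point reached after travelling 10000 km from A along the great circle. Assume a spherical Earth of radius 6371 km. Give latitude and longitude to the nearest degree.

From cos δ = sin φ₁ sin φ₂ + cos φ₁ cos φ₂ cos Δλ, the central angle is δ ≈ 1.950 rad (111.7°). The total great-circle distance is δ·R ≈ 1.950 × 6371 ≈ 12425 km, so the target fraction is f = 10000/12425 ≈ 0.805.
Interpolate at f ≈ 0.805 with slerp weights a = sin((1−f)δ)/sin δ ≈ 0.400, b = sin(fδ)/sin δ ≈ 1.077.
p = a·p₁ + b·p₂ ≈ (-0.332, 0.751, -0.572); φ = arcsin(p_z) ≈ -34.86°, λ = atan2(p_y, p_x) ≈ 113.84°.

≈ (35°S, 114°E)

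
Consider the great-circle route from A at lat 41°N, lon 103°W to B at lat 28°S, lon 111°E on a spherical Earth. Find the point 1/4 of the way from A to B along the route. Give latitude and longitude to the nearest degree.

≈ lat 39°N, lon 153°W

Write both endpoints as unit vectors p₁, p₂ with components (cos φ cos λ, cos φ sin λ, sin φ).
The central angle between the endpoints is δ = arccos(p₁·p₂) ≈ 2.607 rad (149.4°).
Interpolate at f = 1/4 with slerp weights a = sin((1−f)δ)/sin δ ≈ 1.819, b = sin(fδ)/sin δ ≈ 1.190.
p = a·p₁ + b·p₂ ≈ (-0.686, -0.357, 0.635); φ = arcsin(p_z) ≈ 39.40°, λ = atan2(p_y, p_x) ≈ -152.52°.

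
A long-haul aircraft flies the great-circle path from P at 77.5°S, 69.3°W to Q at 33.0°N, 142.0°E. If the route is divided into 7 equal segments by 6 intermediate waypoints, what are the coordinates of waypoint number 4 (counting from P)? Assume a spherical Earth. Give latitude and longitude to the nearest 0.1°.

≈ 23.6°S, 150.2°E

Write both endpoints as unit vectors p₁, p₂ with components (cos φ cos λ, cos φ sin λ, sin φ).
The central angle between the endpoints is δ = arccos(p₁·p₂) ≈ 2.328 rad (133.4°).
Interpolate at f = 4/7 with slerp weights a = sin((1−f)δ)/sin δ ≈ 1.156, b = sin(fδ)/sin δ ≈ 1.336.
p = a·p₁ + b·p₂ ≈ (-0.795, 0.456, -0.401); φ = arcsin(p_z) ≈ -23.63°, λ = atan2(p_y, p_x) ≈ 150.16°.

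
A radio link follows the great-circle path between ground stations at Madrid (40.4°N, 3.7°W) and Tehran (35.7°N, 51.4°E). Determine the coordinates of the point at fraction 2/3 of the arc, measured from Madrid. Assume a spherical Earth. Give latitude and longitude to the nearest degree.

≈ 40°N, 34°E

From cos δ = sin φ₁ sin φ₂ + cos φ₁ cos φ₂ cos Δλ, the central angle is δ ≈ 0.749 rad (42.9°).
Interpolate at f = 2/3 with slerp weights a = sin((1−f)δ)/sin δ ≈ 0.363, b = sin(fδ)/sin δ ≈ 0.703.
p = a·p₁ + b·p₂ ≈ (0.632, 0.429, 0.646); φ = arcsin(p_z) ≈ 40.21°, λ = atan2(p_y, p_x) ≈ 34.13°.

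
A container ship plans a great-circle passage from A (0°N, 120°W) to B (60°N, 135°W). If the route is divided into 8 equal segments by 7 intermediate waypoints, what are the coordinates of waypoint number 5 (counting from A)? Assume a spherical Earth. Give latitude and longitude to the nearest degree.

≈ (38°N, 127°W)

From cos δ = sin φ₁ sin φ₂ + cos φ₁ cos φ₂ cos Δλ, the central angle is δ ≈ 1.067 rad (61.1°).
Interpolate at f = 5/8 with slerp weights a = sin((1−f)δ)/sin δ ≈ 0.445, b = sin(fδ)/sin δ ≈ 0.706.
p = a·p₁ + b·p₂ ≈ (-0.472, -0.635, 0.612); φ = arcsin(p_z) ≈ 37.71°, λ = atan2(p_y, p_x) ≈ -126.63°.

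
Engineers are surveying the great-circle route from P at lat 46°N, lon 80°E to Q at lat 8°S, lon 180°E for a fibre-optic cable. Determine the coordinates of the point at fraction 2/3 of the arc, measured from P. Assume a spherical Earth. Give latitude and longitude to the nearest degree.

From cos δ = sin φ₁ sin φ₂ + cos φ₁ cos φ₂ cos Δλ, the central angle is δ ≈ 1.792 rad (102.7°).
Interpolate at f = 2/3 with slerp weights a = sin((1−f)δ)/sin δ ≈ 0.577, b = sin(fδ)/sin δ ≈ 0.953.
p = a·p₁ + b·p₂ ≈ (-0.875, 0.394, 0.282); φ = arcsin(p_z) ≈ 16.38°, λ = atan2(p_y, p_x) ≈ 155.73°.

≈ lat 16°N, lon 156°E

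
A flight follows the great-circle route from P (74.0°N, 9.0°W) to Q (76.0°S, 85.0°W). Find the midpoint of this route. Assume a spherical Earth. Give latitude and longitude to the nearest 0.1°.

Write both endpoints as unit vectors p₁, p₂ with components (cos φ cos λ, cos φ sin λ, sin φ).
The central angle between the endpoints is δ = arccos(p₁·p₂) ≈ 2.730 rad (156.4°).
Interpolate at f = 1/2 with slerp weights a = sin((1−f)δ)/sin δ ≈ 2.448, b = sin(fδ)/sin δ ≈ 2.448.
p = a·p₁ + b·p₂ ≈ (0.718, -0.696, -0.022); φ = arcsin(p_z) ≈ -1.27°, λ = atan2(p_y, p_x) ≈ -44.09°.

≈ (1.3°S, 44.1°W)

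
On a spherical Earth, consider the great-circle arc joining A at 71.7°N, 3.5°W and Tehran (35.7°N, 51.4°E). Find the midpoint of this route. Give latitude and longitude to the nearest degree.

Convert each endpoint to a unit vector on the sphere (x = cos φ cos λ, y = cos φ sin λ, z = sin φ).
The central angle between the endpoints is δ = arccos(p₁·p₂) ≈ 0.794 rad (45.5°).
Interpolate at f = 1/2 with slerp weights a = sin((1−f)δ)/sin δ ≈ 0.542, b = sin(fδ)/sin δ ≈ 0.542.
p = a·p₁ + b·p₂ ≈ (0.445, 0.334, 0.831); φ = arcsin(p_z) ≈ 56.22°, λ = atan2(p_y, p_x) ≈ 36.89°.

≈ 56°N, 37°E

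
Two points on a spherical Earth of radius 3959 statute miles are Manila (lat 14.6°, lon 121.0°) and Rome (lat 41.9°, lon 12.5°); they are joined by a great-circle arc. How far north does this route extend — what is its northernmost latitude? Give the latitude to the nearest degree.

The great circle lies in the plane with unit normal n̂ = (p₁ × p₂)/|p₁ × p₂|.
Here n̂_z ≈ -0.684; the vertex latitude is φ_max = arccos|n̂_z| ≈ 46.8°.
Check via Clairaut: cos φ_max = |cos φ₁| · sin C = cos(14.6°)·sin(45.0°) ≈ 0.684, again giving ≈ 46.8°.

≈ 47°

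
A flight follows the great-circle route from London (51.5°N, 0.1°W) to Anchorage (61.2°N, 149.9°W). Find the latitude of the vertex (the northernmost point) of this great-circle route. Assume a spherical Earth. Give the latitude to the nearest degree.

The great circle lies in the plane with unit normal n̂ = (p₁ × p₂)/|p₁ × p₂|.
Here n̂_z ≈ -0.167; the vertex latitude is φ_max = arccos|n̂_z| ≈ 80.4°.

≈ 80°N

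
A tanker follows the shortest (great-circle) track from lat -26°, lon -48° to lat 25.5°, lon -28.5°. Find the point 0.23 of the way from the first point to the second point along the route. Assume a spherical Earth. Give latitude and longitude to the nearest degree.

Convert each endpoint to a unit vector on the sphere (x = cos φ cos λ, y = cos φ sin λ, z = sin φ).
The central angle between the endpoints is δ = arccos(p₁·p₂) ≈ 0.957 rad (54.8°).
Interpolate at f = 0.23 with slerp weights a = sin((1−f)δ)/sin δ ≈ 0.822, b = sin(fδ)/sin δ ≈ 0.267.
p = a·p₁ + b·p₂ ≈ (0.706, -0.664, -0.245); φ = arcsin(p_z) ≈ -14.20°, λ = atan2(p_y, p_x) ≈ -43.24°.

≈ lat -14°, lon -43°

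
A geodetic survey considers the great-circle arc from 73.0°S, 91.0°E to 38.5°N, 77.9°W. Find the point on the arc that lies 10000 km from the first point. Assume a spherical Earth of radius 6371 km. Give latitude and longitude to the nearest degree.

Convert each endpoint to a unit vector on the sphere (x = cos φ cos λ, y = cos φ sin λ, z = sin φ).
The central angle between the endpoints is δ = arccos(p₁·p₂) ≈ 2.532 rad (145.1°). The total great-circle distance is δ·R ≈ 2.532 × 6371 ≈ 16131 km, so the target fraction is f = 10000/16131 ≈ 0.620.
Interpolate at f ≈ 0.620 with slerp weights a = sin((1−f)δ)/sin δ ≈ 1.433, b = sin(fδ)/sin δ ≈ 1.746.
p = a·p₁ + b·p₂ ≈ (0.279, -0.918, -0.283); φ = arcsin(p_z) ≈ -16.45°, λ = atan2(p_y, p_x) ≈ -73.08°.

≈ 16°S, 73°W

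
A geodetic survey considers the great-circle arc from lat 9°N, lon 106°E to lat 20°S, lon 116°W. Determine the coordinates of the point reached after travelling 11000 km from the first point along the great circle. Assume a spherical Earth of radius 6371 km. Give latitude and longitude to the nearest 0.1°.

Convert each endpoint to a unit vector on the sphere (x = cos φ cos λ, y = cos φ sin λ, z = sin φ).
The central angle between the endpoints is δ = arccos(p₁·p₂) ≈ 2.409 rad (138.0°). The total great-circle distance is δ·R ≈ 2.409 × 6371 ≈ 15346 km, so the target fraction is f = 11000/15346 ≈ 0.717.
Interpolate at f ≈ 0.717 with slerp weights a = sin((1−f)δ)/sin δ ≈ 0.942, b = sin(fδ)/sin δ ≈ 1.477.
p = a·p₁ + b·p₂ ≈ (-0.865, -0.352, -0.358); φ = arcsin(p_z) ≈ -20.95°, λ = atan2(p_y, p_x) ≈ -157.83°.

≈ lat 21.0°S, lon 157.8°W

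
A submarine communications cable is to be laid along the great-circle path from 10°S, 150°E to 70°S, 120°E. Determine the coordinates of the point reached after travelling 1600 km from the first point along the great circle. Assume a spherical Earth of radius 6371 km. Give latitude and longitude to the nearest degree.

Write both endpoints as unit vectors p₁, p₂ with components (cos φ cos λ, cos φ sin λ, sin φ).
The central angle between the endpoints is δ = arccos(p₁·p₂) ≈ 1.099 rad (62.9°). The total great-circle distance is δ·R ≈ 1.099 × 6371 ≈ 6999 km, so the target fraction is f = 1600/6999 ≈ 0.229.
Interpolate at f ≈ 0.229 with slerp weights a = sin((1−f)δ)/sin δ ≈ 0.842, b = sin(fδ)/sin δ ≈ 0.279.
p = a·p₁ + b·p₂ ≈ (-0.766, 0.497, -0.408); φ = arcsin(p_z) ≈ -24.10°, λ = atan2(p_y, p_x) ≈ 147.00°.

≈ 24°S, 147°E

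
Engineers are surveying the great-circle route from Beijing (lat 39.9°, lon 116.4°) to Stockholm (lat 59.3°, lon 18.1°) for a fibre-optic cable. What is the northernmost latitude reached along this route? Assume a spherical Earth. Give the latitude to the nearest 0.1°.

≈ 63.5°

The great circle lies in the plane with unit normal n̂ = (p₁ × p₂)/|p₁ × p₂|.
Here n̂_z ≈ -0.446; the vertex latitude is φ_max = arccos|n̂_z| ≈ 63.5°.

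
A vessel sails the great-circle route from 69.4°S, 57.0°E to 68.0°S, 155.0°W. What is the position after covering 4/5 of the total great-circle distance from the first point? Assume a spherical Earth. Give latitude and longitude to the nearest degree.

≈ 76°S, 164°W

Convert each endpoint to a unit vector on the sphere (x = cos φ cos λ, y = cos φ sin λ, z = sin φ).
The central angle between the endpoints is δ = arccos(p₁·p₂) ≈ 0.713 rad (40.9°).
Interpolate at f = 4/5 with slerp weights a = sin((1−f)δ)/sin δ ≈ 0.217, b = sin(fδ)/sin δ ≈ 0.826.
p = a·p₁ + b·p₂ ≈ (-0.239, -0.067, -0.969); φ = arcsin(p_z) ≈ -75.66°, λ = atan2(p_y, p_x) ≈ -164.41°.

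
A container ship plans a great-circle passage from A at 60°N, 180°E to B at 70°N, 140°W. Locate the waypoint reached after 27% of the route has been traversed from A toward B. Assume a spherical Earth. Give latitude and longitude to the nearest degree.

The haversine formula gives a central angle δ ≈ 0.334 rad (19.1°) between the endpoints.
Interpolate at f = 0.27 with slerp weights a = sin((1−f)δ)/sin δ ≈ 0.736, b = sin(fδ)/sin δ ≈ 0.275.
p = a·p₁ + b·p₂ ≈ (-0.440, -0.060, 0.896); φ = arcsin(p_z) ≈ 63.62°, λ = atan2(p_y, p_x) ≈ -172.19°.

≈ 64°N, 172°W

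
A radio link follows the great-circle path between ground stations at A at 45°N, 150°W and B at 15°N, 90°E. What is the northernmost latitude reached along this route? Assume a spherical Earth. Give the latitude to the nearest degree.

The great circle lies in the plane with unit normal n̂ = (p₁ × p₂)/|p₁ × p₂|.
Here n̂_z ≈ -0.599; the vertex latitude is φ_max = arccos|n̂_z| ≈ 53.2°.
Check via Clairaut: cos φ_max = |cos φ₁| · sin C = cos(45.0°)·sin(57.9°) ≈ 0.599, again giving ≈ 53.2°.

≈ 53°N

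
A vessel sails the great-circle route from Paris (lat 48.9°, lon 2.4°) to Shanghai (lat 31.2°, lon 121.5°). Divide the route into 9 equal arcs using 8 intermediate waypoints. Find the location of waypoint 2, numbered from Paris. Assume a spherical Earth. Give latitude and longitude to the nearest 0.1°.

The haversine formula gives a central angle δ ≈ 1.454 rad (83.3°) between the endpoints.
Interpolate at f = 2/9 with slerp weights a = sin((1−f)δ)/sin δ ≈ 0.911, b = sin(fδ)/sin δ ≈ 0.320.
p = a·p₁ + b·p₂ ≈ (0.455, 0.258, 0.852); φ = arcsin(p_z) ≈ 58.43°, λ = atan2(p_y, p_x) ≈ 29.55°.

≈ lat 58.4°, lon 29.5°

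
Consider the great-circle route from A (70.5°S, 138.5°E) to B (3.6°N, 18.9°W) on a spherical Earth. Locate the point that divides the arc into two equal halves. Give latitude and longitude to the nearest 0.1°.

≈ (51.4°S, 8.4°W)

Convert each endpoint to a unit vector on the sphere (x = cos φ cos λ, y = cos φ sin λ, z = sin φ).
The central angle between the endpoints is δ = arccos(p₁·p₂) ≈ 1.946 rad (111.5°).
Interpolate at f = 1/2 with slerp weights a = sin((1−f)δ)/sin δ ≈ 0.889, b = sin(fδ)/sin δ ≈ 0.889.
p = a·p₁ + b·p₂ ≈ (0.617, -0.091, -0.782); φ = arcsin(p_z) ≈ -51.43°, λ = atan2(p_y, p_x) ≈ -8.37°.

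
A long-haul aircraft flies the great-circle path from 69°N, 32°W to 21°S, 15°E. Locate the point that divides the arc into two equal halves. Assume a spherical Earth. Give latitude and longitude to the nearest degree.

Write both endpoints as unit vectors p₁, p₂ with components (cos φ cos λ, cos φ sin λ, sin φ).
The central angle between the endpoints is δ = arccos(p₁·p₂) ≈ 1.677 rad (96.1°).
Interpolate at f = 1/2 with slerp weights a = sin((1−f)δ)/sin δ ≈ 0.748, b = sin(fδ)/sin δ ≈ 0.748.
p = a·p₁ + b·p₂ ≈ (0.902, 0.039, 0.430); φ = arcsin(p_z) ≈ 25.48°, λ = atan2(p_y, p_x) ≈ 2.46°.

≈ 25°N, 2°E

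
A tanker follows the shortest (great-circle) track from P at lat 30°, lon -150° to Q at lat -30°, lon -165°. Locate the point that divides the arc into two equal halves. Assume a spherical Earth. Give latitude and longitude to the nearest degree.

Convert each endpoint to a unit vector on the sphere (x = cos φ cos λ, y = cos φ sin λ, z = sin φ).
The central angle between the endpoints is δ = arccos(p₁·p₂) ≈ 1.076 rad (61.7°).
Interpolate at f = 1/2 with slerp weights a = sin((1−f)δ)/sin δ ≈ 0.582, b = sin(fδ)/sin δ ≈ 0.582.
p = a·p₁ + b·p₂ ≈ (-0.924, -0.383, 0.000); φ = arcsin(p_z) ≈ 0.00°, λ = atan2(p_y, p_x) ≈ -157.50°.

≈ lat 0°, lon -158°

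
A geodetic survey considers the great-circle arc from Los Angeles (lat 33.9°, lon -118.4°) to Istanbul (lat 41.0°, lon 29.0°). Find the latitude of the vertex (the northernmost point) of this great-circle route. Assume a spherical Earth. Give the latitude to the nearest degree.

≈ 70°

The great circle lies in the plane with unit normal n̂ = (p₁ × p₂)/|p₁ × p₂|.
Here n̂_z ≈ +0.342; the vertex latitude is φ_max = arccos|n̂_z| ≈ 70.0°.
Check via Clairaut: cos φ_max = |cos φ₁| · sin C = cos(33.9°)·sin(24.3°) ≈ 0.342, again giving ≈ 70.0°.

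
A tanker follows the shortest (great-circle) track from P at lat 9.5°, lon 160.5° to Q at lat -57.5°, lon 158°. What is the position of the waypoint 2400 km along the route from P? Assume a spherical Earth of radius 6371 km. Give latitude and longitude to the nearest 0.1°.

From cos δ = sin φ₁ sin φ₂ + cos φ₁ cos φ₂ cos Δλ, the central angle is δ ≈ 1.170 rad (67.0°). The total great-circle distance is δ·R ≈ 1.170 × 6371 ≈ 7454 km, so the target fraction is f = 2400/7454 ≈ 0.322.
Interpolate at f ≈ 0.322 with slerp weights a = sin((1−f)δ)/sin δ ≈ 0.774, b = sin(fδ)/sin δ ≈ 0.400.
p = a·p₁ + b·p₂ ≈ (-0.919, 0.335, -0.209); φ = arcsin(p_z) ≈ -12.08°, λ = atan2(p_y, p_x) ≈ 159.95°.

≈ lat -12.1°, lon 160.0°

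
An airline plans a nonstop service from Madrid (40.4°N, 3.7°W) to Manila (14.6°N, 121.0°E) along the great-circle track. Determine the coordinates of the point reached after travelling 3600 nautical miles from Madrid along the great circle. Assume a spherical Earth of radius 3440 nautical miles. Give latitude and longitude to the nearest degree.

≈ 44°N, 81°E

The haversine formula gives a central angle δ ≈ 1.830 rad (104.8°) between the endpoints. The total great-circle distance is δ·R ≈ 1.830 × 3440 ≈ 6295 nmi, so the target fraction is f = 3600/6295 ≈ 0.572.
Interpolate at f ≈ 0.572 with slerp weights a = sin((1−f)δ)/sin δ ≈ 0.730, b = sin(fδ)/sin δ ≈ 0.896.
p = a·p₁ + b·p₂ ≈ (0.108, 0.707, 0.699); φ = arcsin(p_z) ≈ 44.34°, λ = atan2(p_y, p_x) ≈ 81.28°.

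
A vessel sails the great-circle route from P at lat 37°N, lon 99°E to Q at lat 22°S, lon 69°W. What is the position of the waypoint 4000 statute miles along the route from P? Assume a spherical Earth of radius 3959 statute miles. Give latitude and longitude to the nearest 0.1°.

≈ lat 58.5°N, lon 11.5°E

From cos δ = sin φ₁ sin φ₂ + cos φ₁ cos φ₂ cos Δλ, the central angle is δ ≈ 2.823 rad (161.8°). The total great-circle distance is δ·R ≈ 2.823 × 3959 ≈ 11177 mi, so the target fraction is f = 4000/11177 ≈ 0.358.
Interpolate at f ≈ 0.358 with slerp weights a = sin((1−f)δ)/sin δ ≈ 3.101, b = sin(fδ)/sin δ ≈ 2.706.
p = a·p₁ + b·p₂ ≈ (0.512, 0.104, 0.853); φ = arcsin(p_z) ≈ 58.52°, λ = atan2(p_y, p_x) ≈ 11.51°.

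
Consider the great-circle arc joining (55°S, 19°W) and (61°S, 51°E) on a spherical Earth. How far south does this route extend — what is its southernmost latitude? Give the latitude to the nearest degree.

The great circle lies in the plane with unit normal n̂ = (p₁ × p₂)/|p₁ × p₂|.
Here n̂_z ≈ +0.447; the vertex latitude is φ_max = arccos|n̂_z| ≈ 63.4°.
Check via Clairaut: cos φ_max = |cos φ₁| · sin C = cos(55.0°)·sin(128.8°) ≈ 0.447, again giving ≈ 63.4°.

≈ 63°S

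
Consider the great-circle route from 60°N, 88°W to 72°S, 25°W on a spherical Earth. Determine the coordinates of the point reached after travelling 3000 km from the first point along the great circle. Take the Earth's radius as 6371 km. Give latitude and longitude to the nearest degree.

≈ 34°N, 75°W

Convert each endpoint to a unit vector on the sphere (x = cos φ cos λ, y = cos φ sin λ, z = sin φ).
The central angle between the endpoints is δ = arccos(p₁·p₂) ≈ 2.424 rad (138.9°). The total great-circle distance is δ·R ≈ 2.424 × 6371 ≈ 15444 km, so the target fraction is f = 3000/15444 ≈ 0.194.
Interpolate at f ≈ 0.194 with slerp weights a = sin((1−f)δ)/sin δ ≈ 1.411, b = sin(fδ)/sin δ ≈ 0.690.
p = a·p₁ + b·p₂ ≈ (0.218, -0.795, 0.566); φ = arcsin(p_z) ≈ 34.46°, λ = atan2(p_y, p_x) ≈ -74.68°.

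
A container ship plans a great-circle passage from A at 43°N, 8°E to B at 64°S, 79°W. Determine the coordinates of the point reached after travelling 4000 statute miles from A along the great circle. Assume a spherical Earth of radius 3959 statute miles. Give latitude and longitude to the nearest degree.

The haversine formula gives a central angle δ ≈ 2.210 rad (126.6°) between the endpoints. The total great-circle distance is δ·R ≈ 2.210 × 3959 ≈ 8748 mi, so the target fraction is f = 4000/8748 ≈ 0.457.
Interpolate at f ≈ 0.457 with slerp weights a = sin((1−f)δ)/sin δ ≈ 1.161, b = sin(fδ)/sin δ ≈ 1.055.
p = a·p₁ + b·p₂ ≈ (0.929, -0.336, -0.157); φ = arcsin(p_z) ≈ -9.02°, λ = atan2(p_y, p_x) ≈ -19.88°.

≈ 9°S, 20°W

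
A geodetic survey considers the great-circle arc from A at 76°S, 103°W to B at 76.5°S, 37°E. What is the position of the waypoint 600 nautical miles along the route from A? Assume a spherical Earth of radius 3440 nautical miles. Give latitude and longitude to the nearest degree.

From cos δ = sin φ₁ sin φ₂ + cos φ₁ cos φ₂ cos Δλ, the central angle is δ ≈ 0.451 rad (25.8°). The total great-circle distance is δ·R ≈ 0.451 × 3440 ≈ 1550 nmi, so the target fraction is f = 600/1550 ≈ 0.387.
Interpolate at f ≈ 0.387 with slerp weights a = sin((1−f)δ)/sin δ ≈ 0.626, b = sin(fδ)/sin δ ≈ 0.399.
p = a·p₁ + b·p₂ ≈ (0.040, -0.092, -0.995); φ = arcsin(p_z) ≈ -84.26°, λ = atan2(p_y, p_x) ≈ -66.28°.

≈ 84°S, 66°W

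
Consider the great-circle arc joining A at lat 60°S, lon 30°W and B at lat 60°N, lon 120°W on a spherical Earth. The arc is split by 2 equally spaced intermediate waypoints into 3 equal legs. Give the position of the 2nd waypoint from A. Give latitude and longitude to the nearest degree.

From cos δ = sin φ₁ sin φ₂ + cos φ₁ cos φ₂ cos Δλ, the central angle is δ ≈ 2.419 rad (138.6°).
Interpolate at f = 2/3 with slerp weights a = sin((1−f)δ)/sin δ ≈ 1.091, b = sin(fδ)/sin δ ≈ 1.511.
p = a·p₁ + b·p₂ ≈ (0.095, -0.927, 0.363); φ = arcsin(p_z) ≈ 21.30°, λ = atan2(p_y, p_x) ≈ -84.16°.

≈ lat 21°N, lon 84°W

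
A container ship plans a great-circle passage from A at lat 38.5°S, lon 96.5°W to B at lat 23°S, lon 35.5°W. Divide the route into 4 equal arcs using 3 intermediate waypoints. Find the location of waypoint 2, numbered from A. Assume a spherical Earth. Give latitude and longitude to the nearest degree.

≈ lat 35°S, lon 63°W

Write both endpoints as unit vectors p₁, p₂ with components (cos φ cos λ, cos φ sin λ, sin φ).
The central angle between the endpoints is δ = arccos(p₁·p₂) ≈ 0.937 rad (53.7°).
Interpolate at f = 2/4 with slerp weights a = sin((1−f)δ)/sin δ ≈ 0.560, b = sin(fδ)/sin δ ≈ 0.560.
p = a·p₁ + b·p₂ ≈ (0.370, -0.735, -0.568); φ = arcsin(p_z) ≈ -34.59°, λ = atan2(p_y, p_x) ≈ -63.27°.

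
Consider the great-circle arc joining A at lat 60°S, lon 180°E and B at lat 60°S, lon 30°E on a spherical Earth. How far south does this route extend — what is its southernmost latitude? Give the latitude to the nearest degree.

The great circle lies in the plane with unit normal n̂ = (p₁ × p₂)/|p₁ × p₂|.
Here n̂_z ≈ -0.148; the vertex latitude is φ_max = arccos|n̂_z| ≈ 81.5°.
Check via Clairaut: cos φ_max = |cos φ₁| · sin C = cos(60.0°)·sin(162.8°) ≈ 0.148, again giving ≈ 81.5°.

≈ 82°S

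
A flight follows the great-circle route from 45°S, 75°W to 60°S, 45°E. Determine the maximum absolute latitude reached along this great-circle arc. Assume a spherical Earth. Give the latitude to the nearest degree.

The great circle lies in the plane with unit normal n̂ = (p₁ × p₂)/|p₁ × p₂|.
Here n̂_z ≈ +0.340; the vertex latitude is φ_max = arccos|n̂_z| ≈ 70.1°.
Check via Clairaut: cos φ_max = |cos φ₁| · sin C = cos(45.0°)·sin(151.2°) ≈ 0.340, again giving ≈ 70.1°.

≈ 70°S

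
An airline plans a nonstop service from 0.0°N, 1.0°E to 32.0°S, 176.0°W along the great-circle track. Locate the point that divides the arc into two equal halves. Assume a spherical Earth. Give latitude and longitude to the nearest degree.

≈ 73°S, 15°W

Write both endpoints as unit vectors p₁, p₂ with components (cos φ cos λ, cos φ sin λ, sin φ).
The central angle between the endpoints is δ = arccos(p₁·p₂) ≈ 2.581 rad (147.9°).
Interpolate at f = 1/2 with slerp weights a = sin((1−f)δ)/sin δ ≈ 1.807, b = sin(fδ)/sin δ ≈ 1.807.
p = a·p₁ + b·p₂ ≈ (0.278, -0.075, -0.958); φ = arcsin(p_z) ≈ -73.26°, λ = atan2(p_y, p_x) ≈ -15.17°.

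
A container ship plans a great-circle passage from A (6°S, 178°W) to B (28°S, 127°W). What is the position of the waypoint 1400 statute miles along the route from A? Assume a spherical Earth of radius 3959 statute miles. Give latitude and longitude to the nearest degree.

From cos δ = sin φ₁ sin φ₂ + cos φ₁ cos φ₂ cos Δλ, the central angle is δ ≈ 0.925 rad (53.0°). The total great-circle distance is δ·R ≈ 0.925 × 3959 ≈ 3663 mi, so the target fraction is f = 1400/3663 ≈ 0.382.
Interpolate at f ≈ 0.382 with slerp weights a = sin((1−f)δ)/sin δ ≈ 0.677, b = sin(fδ)/sin δ ≈ 0.434.
p = a·p₁ + b·p₂ ≈ (-0.904, -0.329, -0.274); φ = arcsin(p_z) ≈ -15.92°, λ = atan2(p_y, p_x) ≈ -159.98°.

≈ (16°S, 160°W)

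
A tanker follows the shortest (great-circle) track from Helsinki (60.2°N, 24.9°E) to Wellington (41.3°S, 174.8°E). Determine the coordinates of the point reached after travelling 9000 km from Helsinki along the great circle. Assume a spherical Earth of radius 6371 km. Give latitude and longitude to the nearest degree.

Write both endpoints as unit vectors p₁, p₂ with components (cos φ cos λ, cos φ sin λ, sin φ).
The central angle between the endpoints is δ = arccos(p₁·p₂) ≈ 2.681 rad (153.6°). The total great-circle distance is δ·R ≈ 2.681 × 6371 ≈ 17080 km, so the target fraction is f = 9000/17080 ≈ 0.527.
Interpolate at f ≈ 0.527 with slerp weights a = sin((1−f)δ)/sin δ ≈ 2.147, b = sin(fδ)/sin δ ≈ 2.221.
p = a·p₁ + b·p₂ ≈ (-0.694, 0.601, 0.397); φ = arcsin(p_z) ≈ 23.40°, λ = atan2(p_y, p_x) ≈ 139.13°.

≈ 23°N, 139°E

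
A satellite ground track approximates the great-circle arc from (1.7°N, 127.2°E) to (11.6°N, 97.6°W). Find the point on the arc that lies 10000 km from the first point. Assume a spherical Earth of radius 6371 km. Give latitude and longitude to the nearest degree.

≈ (18°N, 142°W)

From cos δ = sin φ₁ sin φ₂ + cos φ₁ cos φ₂ cos Δλ, the central angle is δ ≈ 2.331 rad (133.5°). The total great-circle distance is δ·R ≈ 2.331 × 6371 ≈ 14848 km, so the target fraction is f = 10000/14848 ≈ 0.673.
Interpolate at f ≈ 0.673 with slerp weights a = sin((1−f)δ)/sin δ ≈ 0.951, b = sin(fδ)/sin δ ≈ 1.379.
p = a·p₁ + b·p₂ ≈ (-0.754, -0.582, 0.306); φ = arcsin(p_z) ≈ 17.79°, λ = atan2(p_y, p_x) ≈ -142.33°.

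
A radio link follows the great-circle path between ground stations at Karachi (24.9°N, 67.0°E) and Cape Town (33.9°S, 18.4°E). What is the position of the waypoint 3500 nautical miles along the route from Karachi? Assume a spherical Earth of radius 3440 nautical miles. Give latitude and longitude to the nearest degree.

≈ 22°S, 31°E

Write both endpoints as unit vectors p₁, p₂ with components (cos φ cos λ, cos φ sin λ, sin φ).
The central angle between the endpoints is δ = arccos(p₁·p₂) ≈ 1.305 rad (74.7°). The total great-circle distance is δ·R ≈ 1.305 × 3440 ≈ 4488 nmi, so the target fraction is f = 3500/4488 ≈ 0.780.
Interpolate at f ≈ 0.780 with slerp weights a = sin((1−f)δ)/sin δ ≈ 0.294, b = sin(fδ)/sin δ ≈ 0.882.
p = a·p₁ + b·p₂ ≈ (0.799, 0.476, -0.368); φ = arcsin(p_z) ≈ -21.61°, λ = atan2(p_y, p_x) ≈ 30.81°.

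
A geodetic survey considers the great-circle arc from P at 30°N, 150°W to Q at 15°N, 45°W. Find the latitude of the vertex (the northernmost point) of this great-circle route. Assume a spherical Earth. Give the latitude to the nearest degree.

The great circle lies in the plane with unit normal n̂ = (p₁ × p₂)/|p₁ × p₂|.
Here n̂_z ≈ +0.811; the vertex latitude is φ_max = arccos|n̂_z| ≈ 35.8°.
Check via Clairaut: cos φ_max = |cos φ₁| · sin C = cos(30.0°)·sin(69.5°) ≈ 0.811, again giving ≈ 35.8°.

≈ 36°N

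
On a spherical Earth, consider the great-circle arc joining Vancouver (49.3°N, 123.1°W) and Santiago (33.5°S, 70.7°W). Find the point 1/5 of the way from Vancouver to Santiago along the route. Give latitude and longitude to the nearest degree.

≈ 34°N, 108°W

From cos δ = sin φ₁ sin φ₂ + cos φ₁ cos φ₂ cos Δλ, the central angle is δ ≈ 1.658 rad (95.0°).
Interpolate at f = 1/5 with slerp weights a = sin((1−f)δ)/sin δ ≈ 0.974, b = sin(fδ)/sin δ ≈ 0.327.
p = a·p₁ + b·p₂ ≈ (-0.257, -0.789, 0.558); φ = arcsin(p_z) ≈ 33.92°, λ = atan2(p_y, p_x) ≈ -108.02°.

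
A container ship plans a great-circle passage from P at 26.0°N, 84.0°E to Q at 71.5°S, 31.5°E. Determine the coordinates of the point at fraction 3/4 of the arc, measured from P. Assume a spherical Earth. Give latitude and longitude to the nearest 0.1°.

≈ 49.3°S, 61.1°E

The haversine formula gives a central angle δ ≈ 1.815 rad (104.0°) between the endpoints.
Interpolate at f = 3/4 with slerp weights a = sin((1−f)δ)/sin δ ≈ 0.452, b = sin(fδ)/sin δ ≈ 1.008.
p = a·p₁ + b·p₂ ≈ (0.315, 0.571, -0.758); φ = arcsin(p_z) ≈ -49.29°, λ = atan2(p_y, p_x) ≈ 61.10°.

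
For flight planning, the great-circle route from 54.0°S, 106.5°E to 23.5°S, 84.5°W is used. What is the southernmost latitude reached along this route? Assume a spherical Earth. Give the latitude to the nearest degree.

The great circle lies in the plane with unit normal n̂ = (p₁ × p₂)/|p₁ × p₂|.
Here n̂_z ≈ +0.105; the vertex latitude is φ_max = arccos|n̂_z| ≈ 84.0°.
Check via Clairaut: cos φ_max = |cos φ₁| · sin C = cos(54.0°)·sin(169.7°) ≈ 0.105, again giving ≈ 84.0°.

≈ 84°S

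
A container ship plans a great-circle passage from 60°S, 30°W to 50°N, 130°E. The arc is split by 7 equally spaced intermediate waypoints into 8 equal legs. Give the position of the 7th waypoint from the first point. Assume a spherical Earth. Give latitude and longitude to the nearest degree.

From cos δ = sin φ₁ sin φ₂ + cos φ₁ cos φ₂ cos Δλ, the central angle is δ ≈ 2.878 rad (164.9°).
Interpolate at f = 7/8 with slerp weights a = sin((1−f)δ)/sin δ ≈ 1.350, b = sin(fδ)/sin δ ≈ 2.240.
p = a·p₁ + b·p₂ ≈ (-0.341, 0.765, 0.546); φ = arcsin(p_z) ≈ 33.11°, λ = atan2(p_y, p_x) ≈ 114.00°.

≈ 33°N, 114°E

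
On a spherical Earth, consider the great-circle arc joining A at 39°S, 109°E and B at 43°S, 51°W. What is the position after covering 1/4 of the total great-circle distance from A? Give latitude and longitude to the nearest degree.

≈ 62°S, 97°E

The haversine formula gives a central angle δ ≈ 1.676 rad (96.0°) between the endpoints.
Interpolate at f = 1/4 with slerp weights a = sin((1−f)δ)/sin δ ≈ 0.956, b = sin(fδ)/sin δ ≈ 0.409.
p = a·p₁ + b·p₂ ≈ (-0.054, 0.470, -0.881); φ = arcsin(p_z) ≈ -61.75°, λ = atan2(p_y, p_x) ≈ 96.52°.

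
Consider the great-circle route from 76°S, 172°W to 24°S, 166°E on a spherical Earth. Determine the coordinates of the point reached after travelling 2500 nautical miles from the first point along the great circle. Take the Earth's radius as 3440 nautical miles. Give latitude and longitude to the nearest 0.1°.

≈ 35.4°S, 167.6°E

The haversine formula gives a central angle δ ≈ 0.928 rad (53.2°) between the endpoints. The total great-circle distance is δ·R ≈ 0.928 × 3440 ≈ 3192 nmi, so the target fraction is f = 2500/3192 ≈ 0.783.
Interpolate at f ≈ 0.783 with slerp weights a = sin((1−f)δ)/sin δ ≈ 0.250, b = sin(fδ)/sin δ ≈ 0.830.
p = a·p₁ + b·p₂ ≈ (-0.796, 0.175, -0.580); φ = arcsin(p_z) ≈ -35.44°, λ = atan2(p_y, p_x) ≈ 167.59°.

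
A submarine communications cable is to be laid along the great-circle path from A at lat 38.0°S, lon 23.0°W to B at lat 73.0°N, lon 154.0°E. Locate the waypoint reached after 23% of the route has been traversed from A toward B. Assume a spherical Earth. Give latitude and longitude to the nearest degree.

Write both endpoints as unit vectors p₁, p₂ with components (cos φ cos λ, cos φ sin λ, sin φ).
The central angle between the endpoints is δ = arccos(p₁·p₂) ≈ 2.530 rad (145.0°).
Interpolate at f = 0.23 with slerp weights a = sin((1−f)δ)/sin δ ≈ 1.619, b = sin(fδ)/sin δ ≈ 0.958.
p = a·p₁ + b·p₂ ≈ (0.923, -0.376, -0.081); φ = arcsin(p_z) ≈ -4.67°, λ = atan2(p_y, p_x) ≈ -22.16°.

≈ lat 5°S, lon 22°W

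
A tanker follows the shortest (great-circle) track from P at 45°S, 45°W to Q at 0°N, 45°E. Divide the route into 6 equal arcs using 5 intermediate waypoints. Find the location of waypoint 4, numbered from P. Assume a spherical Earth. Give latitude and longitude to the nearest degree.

≈ 21°S, 23°E

Convert each endpoint to a unit vector on the sphere (x = cos φ cos λ, y = cos φ sin λ, z = sin φ).
The central angle between the endpoints is δ = arccos(p₁·p₂) ≈ 1.571 rad (90.0°).
Interpolate at f = 4/6 with slerp weights a = sin((1−f)δ)/sin δ ≈ 0.500, b = sin(fδ)/sin δ ≈ 0.866.
p = a·p₁ + b·p₂ ≈ (0.862, 0.362, -0.354); φ = arcsin(p_z) ≈ -20.70°, λ = atan2(p_y, p_x) ≈ 22.79°.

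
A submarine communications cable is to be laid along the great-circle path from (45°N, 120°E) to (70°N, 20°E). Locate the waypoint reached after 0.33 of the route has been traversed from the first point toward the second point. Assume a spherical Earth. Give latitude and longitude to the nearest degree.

≈ (60°N, 106°E)

Write both endpoints as unit vectors p₁, p₂ with components (cos φ cos λ, cos φ sin λ, sin φ).
The central angle between the endpoints is δ = arccos(p₁·p₂) ≈ 0.899 rad (51.5°).
Interpolate at f = 0.33 with slerp weights a = sin((1−f)δ)/sin δ ≈ 0.724, b = sin(fδ)/sin δ ≈ 0.373.
p = a·p₁ + b·p₂ ≈ (-0.136, 0.487, 0.863); φ = arcsin(p_z) ≈ 59.63°, λ = atan2(p_y, p_x) ≈ 105.59°.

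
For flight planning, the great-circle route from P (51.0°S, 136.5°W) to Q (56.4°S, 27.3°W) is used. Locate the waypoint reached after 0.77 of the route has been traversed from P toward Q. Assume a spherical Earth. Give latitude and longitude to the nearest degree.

≈ (64°S, 49°W)

The haversine formula gives a central angle δ ≈ 1.009 rad (57.8°) between the endpoints.
Interpolate at f = 0.77 with slerp weights a = sin((1−f)δ)/sin δ ≈ 0.272, b = sin(fδ)/sin δ ≈ 0.828.
p = a·p₁ + b·p₂ ≈ (0.283, -0.328, -0.901); φ = arcsin(p_z) ≈ -64.32°, λ = atan2(p_y, p_x) ≈ -49.18°.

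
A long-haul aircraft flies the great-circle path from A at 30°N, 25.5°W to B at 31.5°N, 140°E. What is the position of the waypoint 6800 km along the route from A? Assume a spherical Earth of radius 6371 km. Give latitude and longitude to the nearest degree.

≈ 78°N, 67°E

Convert each endpoint to a unit vector on the sphere (x = cos φ cos λ, y = cos φ sin λ, z = sin φ).
The central angle between the endpoints is δ = arccos(p₁·p₂) ≈ 2.042 rad (117.0°). The total great-circle distance is δ·R ≈ 2.042 × 6371 ≈ 13007 km, so the target fraction is f = 6800/13007 ≈ 0.523.
Interpolate at f ≈ 0.523 with slerp weights a = sin((1−f)δ)/sin δ ≈ 0.928, b = sin(fδ)/sin δ ≈ 0.983.
p = a·p₁ + b·p₂ ≈ (0.084, 0.193, 0.978); φ = arcsin(p_z) ≈ 77.88°, λ = atan2(p_y, p_x) ≈ 66.52°.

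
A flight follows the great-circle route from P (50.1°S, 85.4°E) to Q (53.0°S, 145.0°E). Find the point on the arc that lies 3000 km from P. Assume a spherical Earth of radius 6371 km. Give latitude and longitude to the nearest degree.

≈ (55°S, 130°E)

Write both endpoints as unit vectors p₁, p₂ with components (cos φ cos λ, cos φ sin λ, sin φ).
The central angle between the endpoints is δ = arccos(p₁·p₂) ≈ 0.630 rad (36.1°). The total great-circle distance is δ·R ≈ 0.630 × 6371 ≈ 4014 km, so the target fraction is f = 3000/4014 ≈ 0.747.
Interpolate at f ≈ 0.747 with slerp weights a = sin((1−f)δ)/sin δ ≈ 0.269, b = sin(fδ)/sin δ ≈ 0.770.
p = a·p₁ + b·p₂ ≈ (-0.366, 0.438, -0.821); φ = arcsin(p_z) ≈ -55.22°, λ = atan2(p_y, p_x) ≈ 129.88°.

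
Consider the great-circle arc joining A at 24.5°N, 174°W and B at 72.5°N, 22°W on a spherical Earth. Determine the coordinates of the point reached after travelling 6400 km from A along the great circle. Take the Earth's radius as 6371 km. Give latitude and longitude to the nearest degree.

≈ 79°N, 134°W

The haversine formula gives a central angle δ ≈ 1.416 rad (81.1°) between the endpoints. The total great-circle distance is δ·R ≈ 1.416 × 6371 ≈ 9023 km, so the target fraction is f = 6400/9023 ≈ 0.709.
Interpolate at f ≈ 0.709 with slerp weights a = sin((1−f)δ)/sin δ ≈ 0.405, b = sin(fδ)/sin δ ≈ 0.854.
p = a·p₁ + b·p₂ ≈ (-0.128, -0.135, 0.983); φ = arcsin(p_z) ≈ 79.27°, λ = atan2(p_y, p_x) ≈ -133.62°.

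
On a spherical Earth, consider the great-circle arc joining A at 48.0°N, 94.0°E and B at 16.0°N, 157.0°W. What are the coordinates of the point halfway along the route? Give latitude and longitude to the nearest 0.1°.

Convert each endpoint to a unit vector on the sphere (x = cos φ cos λ, y = cos φ sin λ, z = sin φ).
The central angle between the endpoints is δ = arccos(p₁·p₂) ≈ 1.575 rad (90.3°).
Interpolate at f = 1/2 with slerp weights a = sin((1−f)δ)/sin δ ≈ 0.709, b = sin(fδ)/sin δ ≈ 0.709.
p = a·p₁ + b·p₂ ≈ (-0.660, 0.207, 0.722); φ = arcsin(p_z) ≈ 46.22°, λ = atan2(p_y, p_x) ≈ 162.60°.

≈ 46.2°N, 162.6°E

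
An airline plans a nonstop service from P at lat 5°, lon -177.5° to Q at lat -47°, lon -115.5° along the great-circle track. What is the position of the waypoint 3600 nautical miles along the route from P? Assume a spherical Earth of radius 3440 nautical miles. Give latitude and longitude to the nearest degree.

From cos δ = sin φ₁ sin φ₂ + cos φ₁ cos φ₂ cos Δλ, the central angle is δ ≈ 1.313 rad (75.2°). The total great-circle distance is δ·R ≈ 1.313 × 3440 ≈ 4516 nmi, so the target fraction is f = 3600/4516 ≈ 0.797.
Interpolate at f ≈ 0.797 with slerp weights a = sin((1−f)δ)/sin δ ≈ 0.272, b = sin(fδ)/sin δ ≈ 0.895.
p = a·p₁ + b·p₂ ≈ (-0.534, -0.563, -0.631); φ = arcsin(p_z) ≈ -39.13°, λ = atan2(p_y, p_x) ≈ -133.47°.

≈ lat -39°, lon -133°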